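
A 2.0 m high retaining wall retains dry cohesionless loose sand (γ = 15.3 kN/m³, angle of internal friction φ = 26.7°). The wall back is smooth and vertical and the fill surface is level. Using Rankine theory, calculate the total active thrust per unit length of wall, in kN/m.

K_a = tan²(45° − φ/2) = 0.3800.
P_a = ½ K_a γ H² = 0.5 × 0.3800 × 15.3 × 2.0² = 11.63 kN/m.

11.6 kN/m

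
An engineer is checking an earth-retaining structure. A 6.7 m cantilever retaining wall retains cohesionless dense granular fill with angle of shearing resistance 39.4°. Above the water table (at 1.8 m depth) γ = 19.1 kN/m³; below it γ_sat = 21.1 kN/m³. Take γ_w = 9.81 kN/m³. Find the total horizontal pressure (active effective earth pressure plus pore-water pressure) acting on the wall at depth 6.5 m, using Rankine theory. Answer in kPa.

65.6 kPa

K_a = (1 − sin φ)/(1 + sin φ) = 0.2234.
γ' = 21.1 − 9.81 = 11.29 kN/m³.
Effective vertical stress at 6.5 m: σ'_v = 19.1×1.8 + 11.29×4.70 = 87.44 kPa.
σ'_h = K_a σ'_v = 0.2234 × 87.44 = 19.54 kPa; u = γ_w × 4.70 = 46.11 kPa.
Total σ_h = 19.54 + 46.11 = 65.65 kPa.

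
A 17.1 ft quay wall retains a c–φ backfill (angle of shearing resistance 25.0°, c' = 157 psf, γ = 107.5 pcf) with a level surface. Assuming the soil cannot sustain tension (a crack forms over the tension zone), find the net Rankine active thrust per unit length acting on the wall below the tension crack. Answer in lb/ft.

3420 lb/ft

K_a = 0.4059; √K_a = 0.6371.
Tension-crack depth z_c = 2c/(γ√K_a) = 2×157/(107.5×0.6371) = 4.585 ft.
σ_a at base = K_a γ H − 2c√K_a = 0.4059×107.5×17.1 − 2×157×0.6371 = 546.0 psf.
P_a = ½ × 546.0 × (H − z_c) = 0.5×546.0×12.52 = 3417 lb/ft.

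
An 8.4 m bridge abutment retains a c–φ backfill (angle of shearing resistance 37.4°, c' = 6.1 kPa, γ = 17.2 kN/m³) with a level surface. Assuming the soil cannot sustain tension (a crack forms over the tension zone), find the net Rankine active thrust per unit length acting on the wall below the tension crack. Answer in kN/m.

102 kN/m

K_a = 0.2443; √K_a = 0.4942.
Tension-crack depth z_c = 2c/(γ√K_a) = 2×6.1/(17.2×0.4942) = 1.435 m.
σ_a at base = K_a γ H − 2c√K_a = 0.2443×17.2×8.4 − 2×6.1×0.4942 = 29.26 kPa.
P_a = ½ × 29.26 × (H − z_c) = 0.5×29.26×6.965 = 101.9 kN/m.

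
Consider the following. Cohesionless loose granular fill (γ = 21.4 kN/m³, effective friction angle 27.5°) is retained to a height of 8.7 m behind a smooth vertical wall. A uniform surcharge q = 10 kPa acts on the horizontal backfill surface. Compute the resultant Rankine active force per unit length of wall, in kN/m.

K_a = tan²(45° − φ/2) = 0.3682.
Soil triangle: ½ K_a γ H² = 0.5×0.3682×21.4×8.7² = 298.2 kN/m.
Surcharge rectangle: K_a q H = 0.3682×10×8.7 = 32.04 kN/m.
Total = 298.2 + 32.04 = 330.3 kN/m.

330 kN/m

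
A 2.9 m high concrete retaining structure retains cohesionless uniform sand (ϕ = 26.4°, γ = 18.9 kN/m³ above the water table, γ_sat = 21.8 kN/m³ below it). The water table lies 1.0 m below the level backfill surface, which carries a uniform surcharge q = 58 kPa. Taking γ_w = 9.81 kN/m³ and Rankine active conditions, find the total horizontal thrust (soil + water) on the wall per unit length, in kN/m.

108 kN/m

K_a = tan²(45° − φ/2) = 0.3844.
γ' = 21.8 − 9.81 = 11.99 kN/m³. h₂ = H − d_w = 1.9 m.
σ'_h: at surface K_a·q = 22.30; at WT K_a(q+γd_w) = 29.56; at base K_a(q+γd_w+γ'h₂) = 38.32 kPa.
P₁ = ½(22.30+29.56)×1.0 = 25.93; P₂ = ½(29.56+38.32)×1.9 = 64.49; P_w = ½γ_w h₂² = 17.71.
Total = 25.93+64.49+17.71 = 108.1 kN/m.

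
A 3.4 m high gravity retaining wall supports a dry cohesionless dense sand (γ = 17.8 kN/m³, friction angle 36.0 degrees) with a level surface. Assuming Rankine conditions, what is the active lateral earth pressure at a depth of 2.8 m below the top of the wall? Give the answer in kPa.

12.9 kPa

K_a = (1 − sin φ)/(1 + sin φ) = 0.2596.
σ_h = K_a γ z = 0.2596 × 17.8 × 2.8 = 12.94 kPa.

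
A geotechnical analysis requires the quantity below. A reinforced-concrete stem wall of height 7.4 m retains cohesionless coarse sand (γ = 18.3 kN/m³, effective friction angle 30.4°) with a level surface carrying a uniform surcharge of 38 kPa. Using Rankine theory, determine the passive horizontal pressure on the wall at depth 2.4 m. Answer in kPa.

K_p = (1 + sin φ)/(1 − sin φ) = 3.049.
σ_v = γz + q = 18.3 × 2.4 + 38 = 81.92 kPa.
σ_h = K_p σ_v = 3.049 × 81.92 = 249.8 kPa.

250 kPa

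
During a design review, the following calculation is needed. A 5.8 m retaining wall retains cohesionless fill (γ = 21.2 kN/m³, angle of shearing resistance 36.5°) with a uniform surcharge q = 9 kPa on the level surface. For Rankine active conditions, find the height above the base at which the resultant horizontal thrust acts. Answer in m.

2.06 m

K_a = 0.2541.
Triangular part P₁ = ½K_aγH² = 90.59 at H/3 = 1.933 m; rectangular part P₂ = K_a q H = 13.26 at H/2 = 2.900 m.
ȳ = (P₁·1.933 + P₂·2.900)/(P₁+P₂) = 2.057 m.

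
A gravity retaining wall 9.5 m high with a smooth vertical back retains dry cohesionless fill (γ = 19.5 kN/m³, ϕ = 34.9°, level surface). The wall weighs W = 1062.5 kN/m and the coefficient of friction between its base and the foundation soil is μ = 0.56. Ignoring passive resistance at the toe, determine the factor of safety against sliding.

K_a = tan²(45° − 34.9°/2) = 0.2721.
P_a = ½K_aγH² = 0.5×0.2721×19.5×9.5² = 239.5 kN/m, acting at H/3 = 3.167 m above the base.
FS_sliding = μW / P_a = 0.56×1062.5 / 239.5 = 2.485.

2.48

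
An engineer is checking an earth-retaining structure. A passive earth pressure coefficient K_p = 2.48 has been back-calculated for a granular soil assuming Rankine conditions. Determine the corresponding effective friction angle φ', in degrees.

K_p = (1+sin φ)/(1−sin φ) ⇒ sin φ = (K_p − 1)/(K_p + 1) = 0.4253.
φ = arcsin(0.4253) = 25.17°.

25.2°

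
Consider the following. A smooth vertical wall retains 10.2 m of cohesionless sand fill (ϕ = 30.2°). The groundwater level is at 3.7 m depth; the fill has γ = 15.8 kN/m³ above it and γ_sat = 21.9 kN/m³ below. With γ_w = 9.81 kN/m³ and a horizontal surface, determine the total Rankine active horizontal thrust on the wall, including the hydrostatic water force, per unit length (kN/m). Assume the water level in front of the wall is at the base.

K_a = tan²(45° − φ/2) = 0.3307.
γ' = 21.9 − 9.81 = 12.09 kN/m³. Depth below WT = 6.5 m.
σ'_h at WT = K_a γ d_w = 19.33 kPa; at base = 19.33 + K_a γ' × 6.5 = 45.31 kPa.
P₁ (0–3.7 m) = ½×19.33×3.7 = 35.76. P₂ (3.7–10.2 m) = ½(19.33+45.31)×6.5 = 210.1.
P_w = ½ γ_w h₂² = 0.5×9.81×6.5² = 207.2. Total = 35.76+210.1+207.2 = 453.1 kN/m.

453 kN/m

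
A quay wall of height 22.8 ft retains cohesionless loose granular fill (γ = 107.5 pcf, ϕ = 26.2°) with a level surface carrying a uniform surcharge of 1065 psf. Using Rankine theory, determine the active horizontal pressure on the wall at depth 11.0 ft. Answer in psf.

871 psf

K_a = (1 − sin φ)/(1 + sin φ) = 0.3874.
σ_v = γz + q = 107.5 × 11.0 + 1065 = 2248 psf.
σ_h = K_a σ_v = 0.3874 × 2248 = 870.8 psf.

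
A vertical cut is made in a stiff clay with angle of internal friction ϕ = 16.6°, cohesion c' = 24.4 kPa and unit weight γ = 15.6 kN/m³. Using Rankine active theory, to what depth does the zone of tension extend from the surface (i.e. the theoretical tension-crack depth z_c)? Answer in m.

4.20 m

K_a = tan²(45° − 16.6°/2) = 0.5556; √K_a = 0.7454.
The active pressure is zero where K_a γ z = 2c√K_a, so z_c = 2c/(γ√K_a) = 2×24.4/(15.6×0.7454) = 4.197 m.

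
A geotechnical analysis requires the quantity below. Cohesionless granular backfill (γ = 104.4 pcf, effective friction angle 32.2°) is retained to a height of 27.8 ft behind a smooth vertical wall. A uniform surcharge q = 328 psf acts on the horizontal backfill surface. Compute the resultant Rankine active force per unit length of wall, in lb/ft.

15100 lb/ft

K_a = tan²(45° − φ/2) = 0.3047.
Soil triangle: ½ K_a γ H² = 0.5×0.3047×104.4×27.8² = 12290 lb/ft.
Surcharge rectangle: K_a q H = 0.3047×328×27.8 = 2779 lb/ft.
Total = 12290 + 2779 = 15070 lb/ft.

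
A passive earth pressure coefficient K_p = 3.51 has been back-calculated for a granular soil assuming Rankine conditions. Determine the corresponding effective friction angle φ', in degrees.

33.8°

K_p = (1+sin φ)/(1−sin φ) ⇒ sin φ = (K_p − 1)/(K_p + 1) = 0.5565.
φ = arcsin(0.5565) = 33.82°.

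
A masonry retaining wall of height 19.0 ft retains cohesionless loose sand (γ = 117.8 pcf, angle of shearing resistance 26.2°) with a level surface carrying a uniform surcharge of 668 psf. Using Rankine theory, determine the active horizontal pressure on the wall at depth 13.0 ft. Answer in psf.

852 psf

K_a = (1 − sin φ)/(1 + sin φ) = 0.3874.
σ_v = γz + q = 117.8 × 13.0 + 668 = 2199 psf.
σ_h = K_a σ_v = 0.3874 × 2199 = 852.1 psf.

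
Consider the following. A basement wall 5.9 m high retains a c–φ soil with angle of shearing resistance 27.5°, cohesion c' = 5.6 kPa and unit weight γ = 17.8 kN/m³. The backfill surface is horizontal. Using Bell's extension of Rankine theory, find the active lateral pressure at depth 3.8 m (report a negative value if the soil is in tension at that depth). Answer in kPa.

K_a = (1 − sin φ)/(1 + sin φ) = 0.3682.
σ_a = K_a γ z − 2c√K_a = 0.3682×17.8×3.8 − 2×5.6×0.6068 = 18.11 kPa.

18.1 kPa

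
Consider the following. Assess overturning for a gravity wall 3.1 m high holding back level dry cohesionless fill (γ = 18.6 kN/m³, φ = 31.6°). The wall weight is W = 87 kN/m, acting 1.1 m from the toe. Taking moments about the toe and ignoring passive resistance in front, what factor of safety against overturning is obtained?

3.32

K_a = tan²(45° − 31.6°/2) = 0.3123.
P_a = ½K_aγH² = 0.5×0.3123×18.6×3.1² = 27.92 kN/m, acting at H/3 = 1.033 m above the base.
Overturning moment M_o = P_a × H/3 = 27.92 × 1.033 = 28.85.
Resisting moment M_r = W × 1.1 = 87 × 1.1 = 95.70.
FS_overturning = M_r/M_o = 95.70/28.85 = 3.318.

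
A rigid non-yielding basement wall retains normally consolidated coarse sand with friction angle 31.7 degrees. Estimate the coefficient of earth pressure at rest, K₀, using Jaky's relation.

K₀ = 1 − sin φ' = 1 − sin 31.7° = 0.4745.

0.475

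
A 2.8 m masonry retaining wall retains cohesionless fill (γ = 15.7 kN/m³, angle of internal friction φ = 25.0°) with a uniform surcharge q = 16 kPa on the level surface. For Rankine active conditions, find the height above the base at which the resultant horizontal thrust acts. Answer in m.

1.13 m

K_a = 0.4059.
Triangular part P₁ = ½K_aγH² = 24.98 at H/3 = 0.9333 m; rectangular part P₂ = K_a q H = 18.18 at H/2 = 1.400 m.
ȳ = (P₁·0.9333 + P₂·1.400)/(P₁+P₂) = 1.130 m.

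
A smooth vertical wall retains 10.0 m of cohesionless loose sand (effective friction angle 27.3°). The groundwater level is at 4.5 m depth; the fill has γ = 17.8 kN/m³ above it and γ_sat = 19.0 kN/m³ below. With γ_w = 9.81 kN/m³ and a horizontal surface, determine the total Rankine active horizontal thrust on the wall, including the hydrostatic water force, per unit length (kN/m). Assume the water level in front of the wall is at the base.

430 kN/m

K_a = tan²(45° − φ/2) = 0.3711.
γ' = 19.0 − 9.81 = 9.190 kN/m³. Depth below WT = 5.5 m.
σ'_h at WT = K_a γ d_w = 29.73 kPa; at base = 29.73 + K_a γ' × 5.5 = 48.49 kPa.
P₁ (0–4.5 m) = ½×29.73×4.5 = 66.89. P₂ (4.5–10.0 m) = ½(29.73+48.49)×5.5 = 215.1.
P_w = ½ γ_w h₂² = 0.5×9.81×5.5² = 148.4. Total = 66.89+215.1+148.4 = 430.4 kN/m.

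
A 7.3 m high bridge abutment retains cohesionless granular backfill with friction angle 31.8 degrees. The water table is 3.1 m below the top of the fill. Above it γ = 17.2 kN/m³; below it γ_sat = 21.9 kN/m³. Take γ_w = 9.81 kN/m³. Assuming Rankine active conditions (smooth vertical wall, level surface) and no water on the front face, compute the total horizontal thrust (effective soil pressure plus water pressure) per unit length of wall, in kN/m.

215 kN/m

K_a = tan²(45° − φ/2) = 0.3098.
γ' = 21.9 − 9.81 = 12.09 kN/m³. Depth below WT = 4.2 m.
σ'_h at WT = K_a γ d_w = 16.52 kPa; at base = 16.52 + K_a γ' × 4.2 = 32.25 kPa.
P₁ (0–3.1 m) = ½×16.52×3.1 = 25.60. P₂ (3.1–7.3 m) = ½(16.52+32.25)×4.2 = 102.4.
P_w = ½ γ_w h₂² = 0.5×9.81×4.2² = 86.52. Total = 25.60+102.4+86.52 = 214.5 kN/m.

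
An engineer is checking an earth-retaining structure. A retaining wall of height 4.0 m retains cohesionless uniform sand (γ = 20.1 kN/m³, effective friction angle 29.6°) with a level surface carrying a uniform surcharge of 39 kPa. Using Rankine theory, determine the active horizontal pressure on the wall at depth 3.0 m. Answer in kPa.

33.6 kPa

K_a = (1 − sin φ)/(1 + sin φ) = 0.3387.
σ_v = γz + q = 20.1 × 3.0 + 39 = 99.30 kPa.
σ_h = K_a σ_v = 0.3387 × 99.30 = 33.64 kPa.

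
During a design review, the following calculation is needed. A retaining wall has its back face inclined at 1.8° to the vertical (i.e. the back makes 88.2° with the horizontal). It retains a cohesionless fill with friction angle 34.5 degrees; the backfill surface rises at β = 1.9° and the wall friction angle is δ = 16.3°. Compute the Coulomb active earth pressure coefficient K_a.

0.270

K_a = sin²(α+φ) / [sin²α · sin(α−δ) · (1 + √{sin(φ+δ)sin(φ−β) / (sin(α−δ)sin(α+β))})²].
With α = 88.2°, φ = 34.5°, δ = 16.3°, β = 1.9°: K_a = 0.2697.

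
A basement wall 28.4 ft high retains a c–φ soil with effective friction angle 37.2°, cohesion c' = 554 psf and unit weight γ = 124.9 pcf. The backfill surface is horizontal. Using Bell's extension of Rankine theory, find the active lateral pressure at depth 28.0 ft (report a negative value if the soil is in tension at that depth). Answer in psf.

312 psf

K_a = (1 − sin φ)/(1 + sin φ) = 0.2464.
σ_a = K_a γ z − 2c√K_a = 0.2464×124.9×28.0 − 2×554×0.4964 = 311.8 psf.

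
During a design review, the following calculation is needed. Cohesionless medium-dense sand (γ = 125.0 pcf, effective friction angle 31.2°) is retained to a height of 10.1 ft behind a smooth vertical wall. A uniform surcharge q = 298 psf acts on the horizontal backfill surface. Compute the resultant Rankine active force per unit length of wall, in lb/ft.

2980 lb/ft

K_a = tan²(45° − φ/2) = 0.3175.
Soil triangle: ½ K_a γ H² = 0.5×0.3175×125.0×10.1² = 2024 lb/ft.
Surcharge rectangle: K_a q H = 0.3175×298×10.1 = 955.6 lb/ft.
Total = 2024 + 955.6 = 2980 lb/ft.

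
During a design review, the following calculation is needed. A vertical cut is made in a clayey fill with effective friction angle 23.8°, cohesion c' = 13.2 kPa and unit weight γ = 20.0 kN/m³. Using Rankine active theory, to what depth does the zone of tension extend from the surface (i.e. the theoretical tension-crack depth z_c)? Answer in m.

2.02 m

K_a = tan²(45° − 23.8°/2) = 0.4250; √K_a = 0.6519.
The active pressure is zero where K_a γ z = 2c√K_a, so z_c = 2c/(γ√K_a) = 2×13.2/(20.0×0.6519) = 2.025 m.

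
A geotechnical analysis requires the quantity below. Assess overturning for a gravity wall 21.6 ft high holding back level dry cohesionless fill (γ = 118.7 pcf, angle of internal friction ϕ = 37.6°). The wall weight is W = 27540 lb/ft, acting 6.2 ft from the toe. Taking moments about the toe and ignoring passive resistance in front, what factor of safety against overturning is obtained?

3.54

K_a = tan²(45° − 37.6°/2) = 0.2421.
P_a = ½K_aγH² = 0.5×0.2421×118.7×21.6² = 6704 lb/ft, acting at H/3 = 7.200 ft above the base.
Overturning moment M_o = P_a × H/3 = 6704 × 7.200 = 48270.
Resisting moment M_r = W × 6.2 = 27540 × 6.2 = 170700.
FS_overturning = M_r/M_o = 170700/48270 = 3.537.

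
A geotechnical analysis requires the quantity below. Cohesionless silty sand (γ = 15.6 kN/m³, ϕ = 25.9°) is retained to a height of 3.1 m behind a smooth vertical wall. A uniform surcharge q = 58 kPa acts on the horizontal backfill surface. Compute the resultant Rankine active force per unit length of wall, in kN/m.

99.9 kN/m

K_a = tan²(45° − φ/2) = 0.3920.
Soil triangle: ½ K_a γ H² = 0.5×0.3920×15.6×3.1² = 29.38 kN/m.
Surcharge rectangle: K_a q H = 0.3920×58×3.1 = 70.48 kN/m.
Total = 29.38 + 70.48 = 99.86 kN/m.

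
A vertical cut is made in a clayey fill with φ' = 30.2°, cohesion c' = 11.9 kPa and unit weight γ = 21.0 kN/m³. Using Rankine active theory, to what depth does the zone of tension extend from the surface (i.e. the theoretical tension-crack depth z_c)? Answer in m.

K_a = tan²(45° − 30.2°/2) = 0.3307; √K_a = 0.5750.
The active pressure is zero where K_a γ z = 2c√K_a, so z_c = 2c/(γ√K_a) = 2×11.9/(21.0×0.5750) = 1.971 m.

1.97 m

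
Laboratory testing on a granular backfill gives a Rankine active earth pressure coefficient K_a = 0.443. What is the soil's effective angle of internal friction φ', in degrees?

22.7°

K_a = tan²(45° − φ/2) ⇒ 45° − φ/2 = arctan(√0.443) = 33.65°.
φ = 2(45° − 33.65°) = 22.71°.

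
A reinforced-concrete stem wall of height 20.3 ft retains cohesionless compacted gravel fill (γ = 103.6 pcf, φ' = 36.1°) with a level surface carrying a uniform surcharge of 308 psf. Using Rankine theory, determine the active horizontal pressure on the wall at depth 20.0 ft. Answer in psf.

615 psf

K_a = (1 − sin φ)/(1 + sin φ) = 0.2585.
σ_v = γz + q = 103.6 × 20.0 + 308 = 2380 psf.
σ_h = K_a σ_v = 0.2585 × 2380 = 615.2 psf.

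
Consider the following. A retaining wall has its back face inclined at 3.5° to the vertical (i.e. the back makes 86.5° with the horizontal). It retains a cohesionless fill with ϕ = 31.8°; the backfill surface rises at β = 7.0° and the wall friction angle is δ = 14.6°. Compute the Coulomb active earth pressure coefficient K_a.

0.334

K_a = sin²(α+φ) / [sin²α · sin(α−δ) · (1 + √{sin(φ+δ)sin(φ−β) / (sin(α−δ)sin(α+β))})²].
With α = 86.5°, φ = 31.8°, δ = 14.6°, β = 7.0°: K_a = 0.3339.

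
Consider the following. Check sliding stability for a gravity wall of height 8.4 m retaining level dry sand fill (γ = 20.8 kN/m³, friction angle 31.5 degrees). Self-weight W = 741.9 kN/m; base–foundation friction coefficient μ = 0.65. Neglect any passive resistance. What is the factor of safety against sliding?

2.10

K_a = tan²(45° − 31.5°/2) = 0.3136.
P_a = ½K_aγH² = 0.5×0.3136×20.8×8.4² = 230.1 kN/m, acting at H/3 = 2.800 m above the base.
FS_sliding = μW / P_a = 0.65×741.9 / 230.1 = 2.095.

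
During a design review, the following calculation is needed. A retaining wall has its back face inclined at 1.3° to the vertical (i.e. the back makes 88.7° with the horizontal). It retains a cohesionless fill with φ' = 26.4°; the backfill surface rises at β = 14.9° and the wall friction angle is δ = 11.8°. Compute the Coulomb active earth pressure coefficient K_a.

K_a = sin²(α+φ) / [sin²α · sin(α−δ) · (1 + √{sin(φ+δ)sin(φ−β) / (sin(α−δ)sin(α+β))})²].
With α = 88.7°, φ = 26.4°, δ = 11.8°, β = 14.9°: K_a = 0.4549.

0.455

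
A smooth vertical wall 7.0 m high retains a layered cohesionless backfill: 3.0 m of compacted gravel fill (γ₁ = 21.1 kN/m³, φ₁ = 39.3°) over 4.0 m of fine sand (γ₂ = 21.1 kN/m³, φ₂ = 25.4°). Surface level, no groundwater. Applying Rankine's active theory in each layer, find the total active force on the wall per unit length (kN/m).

K_a1 = tan²(45°−39.3°/2) = 0.2245; K_a2 = tan²(45°−25.4°/2) = 0.3996.
Layer 1: σ at base = K_a1 γ₁ h₁ = 14.21 kPa; P₁ = ½×14.21×3.0 = 21.31.
Layer 2: σ_v at top = γ₁h₁ = 63.30; σ_h top = K_a2×63.30 = 25.30; σ_h base = K_a2×(63.30+21.1×4.0) = 59.03.
P₂ = ½(25.30+59.03)×4.0 = 168.6. Total P_a = 21.31+168.6 = 190.0 kN/m.

190 kN/m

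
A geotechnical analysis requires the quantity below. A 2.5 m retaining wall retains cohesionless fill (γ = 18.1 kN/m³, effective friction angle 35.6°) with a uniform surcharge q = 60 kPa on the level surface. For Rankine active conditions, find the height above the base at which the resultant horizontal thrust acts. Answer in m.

1.14 m

K_a = 0.2641.
Triangular part P₁ = ½K_aγH² = 14.94 at H/3 = 0.8333 m; rectangular part P₂ = K_a q H = 39.62 at H/2 = 1.250 m.
ȳ = (P₁·0.8333 + P₂·1.250)/(P₁+P₂) = 1.136 m.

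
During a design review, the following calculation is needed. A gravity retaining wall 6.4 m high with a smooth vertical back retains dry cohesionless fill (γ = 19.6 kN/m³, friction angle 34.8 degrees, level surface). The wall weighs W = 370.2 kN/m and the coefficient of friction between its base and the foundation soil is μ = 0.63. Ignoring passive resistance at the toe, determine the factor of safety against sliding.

2.13

K_a = tan²(45° − 34.8°/2) = 0.2733.
P_a = ½K_aγH² = 0.5×0.2733×19.6×6.4² = 109.7 kN/m, acting at H/3 = 2.133 m above the base.
FS_sliding = μW / P_a = 0.63×370.2 / 109.7 = 2.126.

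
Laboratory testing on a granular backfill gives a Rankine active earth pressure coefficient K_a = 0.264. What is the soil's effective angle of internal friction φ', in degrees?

35.6°

K_a = tan²(45° − φ/2) ⇒ 45° − φ/2 = arctan(√0.264) = 27.19°.
φ = 2(45° − 27.19°) = 35.61°.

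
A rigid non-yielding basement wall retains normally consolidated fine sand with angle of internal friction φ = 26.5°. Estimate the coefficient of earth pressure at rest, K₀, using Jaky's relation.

0.554

K₀ = 1 − sin φ' = 1 − sin 26.5° = 0.5538.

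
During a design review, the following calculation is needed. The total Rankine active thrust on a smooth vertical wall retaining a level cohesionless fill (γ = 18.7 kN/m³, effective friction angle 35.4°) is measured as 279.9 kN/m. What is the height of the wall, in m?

K_a = 0.2664. P_a = ½ K_a γ H² ⇒ H = √(2P_a/(K_a γ)).
H = √(2×279.9/(0.2664×18.7)) = 10.60 m.

10.6 m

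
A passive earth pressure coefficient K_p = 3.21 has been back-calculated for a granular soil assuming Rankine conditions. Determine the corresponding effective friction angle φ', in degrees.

31.7°

K_p = (1+sin φ)/(1−sin φ) ⇒ sin φ = (K_p − 1)/(K_p + 1) = 0.5249.
φ = arcsin(0.5249) = 31.66°.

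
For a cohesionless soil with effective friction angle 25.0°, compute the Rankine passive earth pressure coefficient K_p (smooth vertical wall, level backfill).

2.46

K_p = (1 + sin φ)/(1 − sin φ) = tan²(45° + 25.0°/2) = 2.464.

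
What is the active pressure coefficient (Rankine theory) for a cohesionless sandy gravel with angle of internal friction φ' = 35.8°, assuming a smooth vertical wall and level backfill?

K_a = tan²(45° − φ/2) = tan²(27.10°) = 0.2619.

0.262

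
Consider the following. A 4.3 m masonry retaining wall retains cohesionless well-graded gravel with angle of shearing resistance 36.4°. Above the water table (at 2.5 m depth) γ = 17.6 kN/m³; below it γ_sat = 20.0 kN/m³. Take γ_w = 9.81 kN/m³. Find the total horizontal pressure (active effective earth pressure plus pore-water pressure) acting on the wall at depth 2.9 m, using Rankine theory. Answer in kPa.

16.2 kPa

K_a = (1 − sin φ)/(1 + sin φ) = 0.2552.
γ' = 20.0 − 9.81 = 10.19 kN/m³.
Effective vertical stress at 2.9 m: σ'_v = 17.6×2.5 + 10.19×0.400 = 48.08 kPa.
σ'_h = K_a σ'_v = 0.2552 × 48.08 = 12.27 kPa; u = γ_w × 0.400 = 3.924 kPa.
Total σ_h = 12.27 + 3.924 = 16.19 kPa.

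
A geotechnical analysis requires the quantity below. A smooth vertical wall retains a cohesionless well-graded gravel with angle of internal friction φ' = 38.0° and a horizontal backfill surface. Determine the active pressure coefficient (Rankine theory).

K_a = tan²(45° − φ/2) = tan²(26.00°) = 0.2379.

0.238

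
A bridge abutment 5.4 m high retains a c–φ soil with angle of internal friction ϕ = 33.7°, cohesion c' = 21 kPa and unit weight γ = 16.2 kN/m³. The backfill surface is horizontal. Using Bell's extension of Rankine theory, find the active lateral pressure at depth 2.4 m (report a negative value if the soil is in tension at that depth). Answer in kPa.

-11.3 kPa

K_a = (1 − sin φ)/(1 + sin φ) = 0.2863.
σ_a = K_a γ z − 2c√K_a = 0.2863×16.2×2.4 − 2×21×0.5351 = -11.34 kPa.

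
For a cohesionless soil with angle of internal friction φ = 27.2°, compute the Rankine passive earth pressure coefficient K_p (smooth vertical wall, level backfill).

2.68

K_p = (1 + sin φ)/(1 − sin φ) = tan²(45° + 27.2°/2) = 2.684.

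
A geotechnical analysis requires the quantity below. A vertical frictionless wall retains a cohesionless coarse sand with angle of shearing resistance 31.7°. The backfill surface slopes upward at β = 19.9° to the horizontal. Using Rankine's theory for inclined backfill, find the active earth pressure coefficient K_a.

0.379

K_a = cos β · (cos β − √(cos²β − cos²φ)) / (cos β + √(cos²β − cos²φ)).
cos β = 0.9403, cos φ = 0.8508, √(cos²β − cos²φ) = 0.4003.
K_a = 0.9403 × (0.9403 − 0.4003)/(0.9403 + 0.4003) = 0.3787.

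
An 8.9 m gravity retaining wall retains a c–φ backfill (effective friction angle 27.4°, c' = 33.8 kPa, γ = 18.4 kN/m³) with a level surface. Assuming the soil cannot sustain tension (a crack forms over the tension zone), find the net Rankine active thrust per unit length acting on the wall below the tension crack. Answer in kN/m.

27.8 kN/m

K_a = 0.3697; √K_a = 0.6080.
Tension-crack depth z_c = 2c/(γ√K_a) = 2×33.8/(18.4×0.6080) = 6.043 m.
σ_a at base = K_a γ H − 2c√K_a = 0.3697×18.4×8.9 − 2×33.8×0.6080 = 19.44 kPa.
P_a = ½ × 19.44 × (H − z_c) = 0.5×19.44×2.857 = 27.77 kN/m.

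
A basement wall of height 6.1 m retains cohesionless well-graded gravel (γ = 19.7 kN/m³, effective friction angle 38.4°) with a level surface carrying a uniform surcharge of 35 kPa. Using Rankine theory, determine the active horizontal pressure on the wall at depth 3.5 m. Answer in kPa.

K_a = (1 − sin φ)/(1 + sin φ) = 0.2337.
σ_v = γz + q = 19.7 × 3.5 + 35 = 104.0 kPa.
σ_h = K_a σ_v = 0.2337 × 104.0 = 24.29 kPa.

24.3 kPa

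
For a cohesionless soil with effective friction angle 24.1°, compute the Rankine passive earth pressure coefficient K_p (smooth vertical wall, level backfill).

K_p = (1 + sin φ)/(1 − sin φ) = tan²(45° + 24.1°/2) = 2.380.

2.38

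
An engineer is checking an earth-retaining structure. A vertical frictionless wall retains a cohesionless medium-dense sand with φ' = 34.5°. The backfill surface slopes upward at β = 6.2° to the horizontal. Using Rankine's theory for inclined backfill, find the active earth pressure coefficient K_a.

0.281

K_a = cos β · (cos β − √(cos²β − cos²φ)) / (cos β + √(cos²β − cos²φ)).
cos β = 0.9942, cos φ = 0.8241, √(cos²β − cos²φ) = 0.5560.
K_a = 0.9942 × (0.9942 − 0.5560)/(0.9942 + 0.5560) = 0.2810.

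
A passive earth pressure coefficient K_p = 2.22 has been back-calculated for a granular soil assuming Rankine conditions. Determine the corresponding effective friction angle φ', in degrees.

22.3°

K_p = (1+sin φ)/(1−sin φ) ⇒ sin φ = (K_p − 1)/(K_p + 1) = 0.3789.
φ = arcsin(0.3789) = 22.26°.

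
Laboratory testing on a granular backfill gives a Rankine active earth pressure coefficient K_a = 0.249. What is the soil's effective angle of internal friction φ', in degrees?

K_a = tan²(45° − φ/2) ⇒ 45° − φ/2 = arctan(√0.249) = 26.52°.
φ = 2(45° − 26.52°) = 36.96°.

37.0°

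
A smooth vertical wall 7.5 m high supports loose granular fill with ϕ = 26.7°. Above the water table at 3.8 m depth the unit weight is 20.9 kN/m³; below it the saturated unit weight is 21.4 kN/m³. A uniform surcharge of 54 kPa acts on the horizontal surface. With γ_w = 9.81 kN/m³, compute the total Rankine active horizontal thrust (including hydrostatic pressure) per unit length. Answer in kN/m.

420 kN/m

K_a = tan²(45° − φ/2) = 0.3800.
γ' = 21.4 − 9.81 = 11.59 kN/m³. h₂ = H − d_w = 3.7 m.
σ'_h: at surface K_a·q = 20.52; at WT K_a(q+γd_w) = 50.69; at base K_a(q+γd_w+γ'h₂) = 66.99 kPa.
P₁ = ½(20.52+50.69)×3.8 = 135.3; P₂ = ½(50.69+66.99)×3.7 = 217.7; P_w = ½γ_w h₂² = 67.15.
Total = 135.3+217.7+67.15 = 420.2 kN/m.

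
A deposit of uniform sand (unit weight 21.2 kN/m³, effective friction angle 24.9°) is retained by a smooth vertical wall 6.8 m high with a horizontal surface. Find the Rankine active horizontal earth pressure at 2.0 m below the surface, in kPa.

17.3 kPa

K_a = (1 − sin φ)/(1 + sin φ) = 0.4074.
σ_h = K_a γ z = 0.4074 × 21.2 × 2.0 = 17.27 kPa.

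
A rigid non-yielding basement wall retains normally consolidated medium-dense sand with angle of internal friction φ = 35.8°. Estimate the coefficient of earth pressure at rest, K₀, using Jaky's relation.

0.415

K₀ = 1 − sin φ' = 1 − sin 35.8° = 0.4150.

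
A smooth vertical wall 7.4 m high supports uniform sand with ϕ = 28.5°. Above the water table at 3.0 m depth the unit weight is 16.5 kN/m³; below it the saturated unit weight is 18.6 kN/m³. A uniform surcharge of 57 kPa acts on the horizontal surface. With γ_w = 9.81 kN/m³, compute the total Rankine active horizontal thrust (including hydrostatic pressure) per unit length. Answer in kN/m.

378 kN/m

K_a = tan²(45° − φ/2) = 0.3540.
γ' = 18.6 − 9.81 = 8.790 kN/m³. h₂ = H − d_w = 4.4 m.
σ'_h: at surface K_a·q = 20.18; at WT K_a(q+γd_w) = 37.70; at base K_a(q+γd_w+γ'h₂) = 51.39 kPa.
P₁ = ½(20.18+37.70)×3.0 = 86.81; P₂ = ½(37.70+51.39)×4.4 = 196.0; P_w = ½γ_w h₂² = 94.96.
Total = 86.81+196.0+94.96 = 377.7 kN/m.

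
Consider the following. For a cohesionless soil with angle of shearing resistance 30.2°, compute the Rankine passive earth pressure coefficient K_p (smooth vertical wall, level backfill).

K_p = (1 + sin φ)/(1 − sin φ) = tan²(45° + 30.2°/2) = 3.024.

3.02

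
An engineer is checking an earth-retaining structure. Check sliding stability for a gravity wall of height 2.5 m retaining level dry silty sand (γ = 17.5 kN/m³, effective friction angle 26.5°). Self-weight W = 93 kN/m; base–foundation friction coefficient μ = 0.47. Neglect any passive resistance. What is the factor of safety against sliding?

K_a = tan²(45° − 26.5°/2) = 0.3829.
P_a = ½K_aγH² = 0.5×0.3829×17.5×2.5² = 20.94 kN/m, acting at H/3 = 0.8333 m above the base.
FS_sliding = μW / P_a = 0.47×93 / 20.94 = 2.087.

2.09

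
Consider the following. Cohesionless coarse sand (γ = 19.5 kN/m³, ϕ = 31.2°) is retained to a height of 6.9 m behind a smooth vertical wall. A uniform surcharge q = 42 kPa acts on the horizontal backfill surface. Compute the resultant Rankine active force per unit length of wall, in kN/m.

K_a = tan²(45° − φ/2) = 0.3175.
Soil triangle: ½ K_a γ H² = 0.5×0.3175×19.5×6.9² = 147.4 kN/m.
Surcharge rectangle: K_a q H = 0.3175×42×6.9 = 92.01 kN/m.
Total = 147.4 + 92.01 = 239.4 kN/m.

239 kN/m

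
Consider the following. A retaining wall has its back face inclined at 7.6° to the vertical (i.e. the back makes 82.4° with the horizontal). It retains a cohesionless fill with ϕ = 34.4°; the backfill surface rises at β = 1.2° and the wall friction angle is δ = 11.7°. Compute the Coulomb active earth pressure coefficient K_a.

K_a = sin²(α+φ) / [sin²α · sin(α−δ) · (1 + √{sin(φ+δ)sin(φ−β) / (sin(α−δ)sin(α+β))})²].
With α = 82.4°, φ = 34.4°, δ = 11.7°, β = 1.2°: K_a = 0.3161.

0.316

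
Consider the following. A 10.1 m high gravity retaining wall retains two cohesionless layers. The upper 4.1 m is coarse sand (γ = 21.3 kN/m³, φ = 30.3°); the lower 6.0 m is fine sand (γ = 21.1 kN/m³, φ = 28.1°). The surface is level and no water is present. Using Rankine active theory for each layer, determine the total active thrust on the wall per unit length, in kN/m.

K_a1 = tan²(45°−30.3°/2) = 0.3293; K_a2 = tan²(45°−28.1°/2) = 0.3596.
Layer 1: σ at base = K_a1 γ₁ h₁ = 28.76 kPa; P₁ = ½×28.76×4.1 = 58.96.
Layer 2: σ_v at top = γ₁h₁ = 87.33; σ_h top = K_a2×87.33 = 31.40; σ_h base = K_a2×(87.33+21.1×6.0) = 76.93.
P₂ = ½(31.40+76.93)×6.0 = 325.0. Total P_a = 58.96+325.0 = 384.0 kN/m.

384 kN/m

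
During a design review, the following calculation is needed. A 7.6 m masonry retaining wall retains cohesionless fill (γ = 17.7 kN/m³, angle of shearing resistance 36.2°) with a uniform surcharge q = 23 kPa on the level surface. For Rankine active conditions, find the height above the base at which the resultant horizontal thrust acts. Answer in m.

K_a = 0.2574.
Triangular part P₁ = ½K_aγH² = 131.6 at H/3 = 2.533 m; rectangular part P₂ = K_a q H = 44.99 at H/2 = 3.800 m.
ȳ = (P₁·2.533 + P₂·3.800)/(P₁+P₂) = 2.856 m.

2.86 m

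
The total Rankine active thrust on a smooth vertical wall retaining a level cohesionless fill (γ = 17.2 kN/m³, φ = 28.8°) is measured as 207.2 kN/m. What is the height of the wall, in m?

K_a = 0.3498. P_a = ½ K_a γ H² ⇒ H = √(2P_a/(K_a γ)).
H = √(2×207.2/(0.3498×17.2)) = 8.300 m.

8.30 m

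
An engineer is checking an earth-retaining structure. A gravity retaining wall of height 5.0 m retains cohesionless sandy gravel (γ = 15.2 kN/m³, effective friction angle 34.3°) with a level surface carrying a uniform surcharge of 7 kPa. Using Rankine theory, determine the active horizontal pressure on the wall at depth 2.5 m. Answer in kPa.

K_a = (1 − sin φ)/(1 + sin φ) = 0.2792.
σ_v = γz + q = 15.2 × 2.5 + 7 = 45.00 kPa.
σ_h = K_a σ_v = 0.2792 × 45.00 = 12.56 kPa.

12.6 kPa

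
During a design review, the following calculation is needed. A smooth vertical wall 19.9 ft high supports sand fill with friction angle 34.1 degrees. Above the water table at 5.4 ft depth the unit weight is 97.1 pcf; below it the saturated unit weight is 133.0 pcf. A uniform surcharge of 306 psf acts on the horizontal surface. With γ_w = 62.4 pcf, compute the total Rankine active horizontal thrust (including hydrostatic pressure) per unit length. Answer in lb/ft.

12900 lb/ft

K_a = tan²(45° − φ/2) = 0.2815.
γ' = 133.0 − 62.4 = 70.60 pcf. h₂ = H − d_w = 14.5 ft.
σ'_h: at surface K_a·q = 86.15; at WT K_a(q+γd_w) = 233.8; at base K_a(q+γd_w+γ'h₂) = 522.0 psf.
P₁ = ½(86.15+233.8)×5.4 = 863.8; P₂ = ½(233.8+522.0)×14.5 = 5479; P_w = ½γ_w h₂² = 6560.
Total = 863.8+5479+6560 = 12900 lb/ft.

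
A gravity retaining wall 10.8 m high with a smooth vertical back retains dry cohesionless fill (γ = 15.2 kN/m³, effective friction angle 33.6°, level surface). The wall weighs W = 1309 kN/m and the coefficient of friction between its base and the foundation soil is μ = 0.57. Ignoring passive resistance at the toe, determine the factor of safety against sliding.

2.93

K_a = tan²(45° − 33.6°/2) = 0.2875.
P_a = ½K_aγH² = 0.5×0.2875×15.2×10.8² = 254.9 kN/m, acting at H/3 = 3.600 m above the base.
FS_sliding = μW / P_a = 0.57×1309 / 254.9 = 2.928.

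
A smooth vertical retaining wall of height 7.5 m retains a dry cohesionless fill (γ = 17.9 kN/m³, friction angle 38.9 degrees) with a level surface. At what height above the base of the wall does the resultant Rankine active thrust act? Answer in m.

2.50 m

K_a = 0.2285.
The pressure distribution is triangular, so the resultant acts at H/3 above the base = 7.5/3 = 2.500 m.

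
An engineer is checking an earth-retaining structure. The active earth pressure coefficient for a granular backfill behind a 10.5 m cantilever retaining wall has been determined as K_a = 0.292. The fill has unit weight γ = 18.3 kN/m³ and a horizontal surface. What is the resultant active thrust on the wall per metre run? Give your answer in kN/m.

P = ½ K_a γ H² = 0.5 × 0.292 × 18.3 × 10.5² = 294.6 kN/m.

295 kN/m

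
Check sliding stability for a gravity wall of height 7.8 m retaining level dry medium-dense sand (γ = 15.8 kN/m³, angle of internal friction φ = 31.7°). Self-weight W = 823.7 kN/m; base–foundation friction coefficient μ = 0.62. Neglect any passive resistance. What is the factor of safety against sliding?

3.42

K_a = tan²(45° − 31.7°/2) = 0.3111.
P_a = ½K_aγH² = 0.5×0.3111×15.8×7.8² = 149.5 kN/m, acting at H/3 = 2.600 m above the base.
FS_sliding = μW / P_a = 0.62×823.7 / 149.5 = 3.416.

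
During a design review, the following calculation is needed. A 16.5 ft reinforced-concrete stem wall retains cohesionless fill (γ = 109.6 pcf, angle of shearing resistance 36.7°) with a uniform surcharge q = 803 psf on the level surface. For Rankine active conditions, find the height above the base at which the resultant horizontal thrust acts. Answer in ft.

K_a = 0.2519.
Triangular part P₁ = ½K_aγH² = 3758 at H/3 = 5.500 ft; rectangular part P₂ = K_a q H = 3337 at H/2 = 8.250 ft.
ȳ = (P₁·5.500 + P₂·8.250)/(P₁+P₂) = 6.793 ft.

6.79 ft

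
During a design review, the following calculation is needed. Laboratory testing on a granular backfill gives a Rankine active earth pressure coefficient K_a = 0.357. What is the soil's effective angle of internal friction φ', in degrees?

K_a = tan²(45° − φ/2) ⇒ 45° − φ/2 = arctan(√0.357) = 30.86°.
φ = 2(45° − 30.86°) = 28.28°.

28.3°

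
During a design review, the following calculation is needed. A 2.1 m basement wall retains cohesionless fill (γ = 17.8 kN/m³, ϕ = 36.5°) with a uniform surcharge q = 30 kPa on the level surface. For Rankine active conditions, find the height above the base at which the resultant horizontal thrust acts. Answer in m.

K_a = 0.2541.
Triangular part P₁ = ½K_aγH² = 9.972 at H/3 = 0.7000 m; rectangular part P₂ = K_a q H = 16.01 at H/2 = 1.050 m.
ȳ = (P₁·0.7000 + P₂·1.050)/(P₁+P₂) = 0.9157 m.

0.916 m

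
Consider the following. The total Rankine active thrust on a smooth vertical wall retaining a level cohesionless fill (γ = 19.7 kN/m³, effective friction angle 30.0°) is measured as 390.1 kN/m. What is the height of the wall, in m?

K_a = 0.3333. P_a = ½ K_a γ H² ⇒ H = √(2P_a/(K_a γ)).
H = √(2×390.1/(0.3333×19.7)) = 10.90 m.

10.9 m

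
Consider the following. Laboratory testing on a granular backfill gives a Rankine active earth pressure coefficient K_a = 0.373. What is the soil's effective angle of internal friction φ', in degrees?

K_a = tan²(45° − φ/2) ⇒ 45° − φ/2 = arctan(√0.373) = 31.41°.
φ = 2(45° − 31.41°) = 27.17°.

27.2°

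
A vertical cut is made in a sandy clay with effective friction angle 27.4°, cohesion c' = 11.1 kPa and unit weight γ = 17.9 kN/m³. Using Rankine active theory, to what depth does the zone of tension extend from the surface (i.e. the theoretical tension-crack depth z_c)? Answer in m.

2.04 m

K_a = tan²(45° − 27.4°/2) = 0.3697; √K_a = 0.6080.
The active pressure is zero where K_a γ z = 2c√K_a, so z_c = 2c/(γ√K_a) = 2×11.1/(17.9×0.6080) = 2.040 m.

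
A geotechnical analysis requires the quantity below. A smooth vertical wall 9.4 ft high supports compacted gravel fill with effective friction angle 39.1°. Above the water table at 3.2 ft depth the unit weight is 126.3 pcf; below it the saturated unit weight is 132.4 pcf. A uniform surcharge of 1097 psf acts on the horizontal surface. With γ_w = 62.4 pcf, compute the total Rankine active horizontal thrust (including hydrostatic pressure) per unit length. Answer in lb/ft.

K_a = tan²(45° − φ/2) = 0.2265.
γ' = 132.4 − 62.4 = 70.00 pcf. h₂ = H − d_w = 6.2 ft.
σ'_h: at surface K_a·q = 248.5; at WT K_a(q+γd_w) = 340.0; at base K_a(q+γd_w+γ'h₂) = 438.3 psf.
P₁ = ½(248.5+340.0)×3.2 = 941.5; P₂ = ½(340.0+438.3)×6.2 = 2413; P_w = ½γ_w h₂² = 1199.
Total = 941.5+2413+1199 = 4553 lb/ft.

4550 lb/ft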